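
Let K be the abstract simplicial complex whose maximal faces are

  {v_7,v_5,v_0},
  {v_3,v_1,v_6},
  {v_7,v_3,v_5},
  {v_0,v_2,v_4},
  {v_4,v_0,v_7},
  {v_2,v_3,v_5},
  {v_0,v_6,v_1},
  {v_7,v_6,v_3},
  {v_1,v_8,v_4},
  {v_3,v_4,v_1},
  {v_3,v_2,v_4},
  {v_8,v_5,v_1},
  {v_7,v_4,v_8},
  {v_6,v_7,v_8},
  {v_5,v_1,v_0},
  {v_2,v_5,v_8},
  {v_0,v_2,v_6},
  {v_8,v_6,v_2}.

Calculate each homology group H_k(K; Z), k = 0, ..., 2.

Take the total order v_0 < v_1 < v_2 < v_3 < v_4 < v_5 < v_6 < v_7 < v_8 on the vertex set. Then K (dimension 2) consists of the simplices:

  0-simplices (9): [v_0], [v_1], [v_2], [v_3], [v_4], [v_5], [v_6], [v_7], [v_8]
  1-simplices (27): (27 of them)
  2-simplices (18): (18 of them)

Hence C_0 ≅ Z^9, C_1 ≅ Z^27, C_2 ≅ Z^18.

∂_1: C_1 → C_0 is given by ∂[p,q] = [q] − [p]. For instance
  ∂[v_6,v_7] = [v_7] − [v_6].
The 9×27 boundary matrix has rank 8 and Smith normal form diag(1,1,1,1,1,1,1,1).

The boundary map ∂_2: C_2 → C_1 acts by ∂[p,q,r] = [q,r] − [p,r] + [p,q]. For instance
  ∂[v_0,v_1,v_6] = [v_1,v_6] − [v_0,v_6] + [v_0,v_1],
  ∂[v_3,v_5,v_7] = [v_5,v_7] − [v_3,v_7] + [v_3,v_5].
This gives a 27×18 integer matrix of rank 17; reducing to Smith normal form yields diagonal entries (1,1,1,1,1,1,1,1,1,1,1,1,1,1,1,1,1).

From H_k ≅ ker(∂_k) / im(∂_{k+1}) we obtain:

  H_0: rank C_0 − rank ∂_1 = 9 − 8 = 1, and the invariant factors of ∂_1 are all 1, so H_0 = Z.
  H_1: rank ker ∂_1 − rank ∂_2 = (27 − 8) − 17 = 2, and the invariant factors of ∂_2 are all 1, so H_1 = Z^2.
  H_2: rank ker ∂_2 − rank ∂_3 = (18 − 17) − 0 = 1, and there is no ∂_3, so H_2 = Z.

H_0 = Z,  H_1 = Z^2,  H_2 = Z.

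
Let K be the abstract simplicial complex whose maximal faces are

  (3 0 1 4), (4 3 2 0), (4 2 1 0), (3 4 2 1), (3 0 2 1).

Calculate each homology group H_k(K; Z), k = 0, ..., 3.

H_0 = Z,  H_1 = 0,  H_2 = 0,  H_3 = Z.

Fix the vertex order 0 < 1 < 2 < 3 < 4 and write every simplex with vertices in increasing order. Then dim K = 3 and the simplices of K are:

  0-simplices (5): [0], [1], [2], [3], [4]
  1-simplices (10): [0,1], [0,2], [0,3], [0,4], [1,2], [1,3], [1,4], [2,3], [2,4], [3,4]
  2-simplices (10): [0,1,2], [0,1,3], [0,1,4], [0,2,3], [0,2,4], [0,3,4], [1,2,3], [1,2,4], [1,3,4], [2,3,4]
  3-simplices (5): [0,1,2,3], [0,1,2,4], [0,1,3,4], [0,2,3,4], [1,2,3,4]

Hence C_0 ≅ Z^5, C_1 ≅ Z^10, C_2 ≅ Z^10, C_3 ≅ Z^5.

Boundary ∂_1: C_1 → C_0 maps an edge to its endpoints' difference, ∂[p,q] = q − p.
The 5×10 boundary matrix has rank 4 and Smith normal form diag(1,1,1,1).

The boundary map ∂_2: C_2 → C_1 sends each 2-simplex [p,q,r] to [q,r] − [p,r] + [p,q]. For instance
  ∂[0,2,4] = [2,4] − [0,4] + [0,2],
  ∂[0,2,3] = [2,3] − [0,3] + [0,2].
As a 10×10 matrix over Z this has rank 6, with invariant factors (1,1,1,1,1,1).

∂_3: C_3 → C_2 sends each 3-simplex σ to the alternating sum Σ_i (−1)^i (σ with its i-th vertex removed). For instance
  ∂[0,2,3,4] = [2,3,4] − [0,3,4] + [0,2,4] − [0,2,3],
  ∂[0,1,3,4] = [1,3,4] − [0,3,4] + [0,1,4] − [0,1,3].
The 10×5 boundary matrix has rank 4 and Smith normal form diag(1,1,1,1).

From H_k ≅ ker(∂_k) / im(∂_{k+1}) we obtain:

  H_0: rank C_0 − rank ∂_1 = 5 − 4 = 1, and the invariant factors of ∂_1 are all 1, so H_0 ≅ Z.
  H_1: rank ker ∂_1 − rank ∂_2 = (10 − 4) − 6 = 0, and the invariant factors of ∂_2 are all 1, so H_1 ≅ 0.
  H_2: rank ker ∂_2 − rank ∂_3 = (10 − 6) − 4 = 0, and the invariant factors of ∂_3 are all 1, so H_2 ≅ 0.
  H_3: rank ker ∂_3 − rank ∂_4 = (5 − 4) − 0 = 1, and there is no ∂_4, so H_3 ≅ Z.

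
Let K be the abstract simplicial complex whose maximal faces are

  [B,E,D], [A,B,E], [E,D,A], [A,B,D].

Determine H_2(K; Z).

Take the total order A < B < D < E on the vertex set. Then K (dimension 2) consists of the simplices:

  0-simplices (4): A, B, D, E
  1-simplices (6): AB, AD, AE, BD, BE, DE
  2-simplices (4): ABD, ABE, ADE, BDE

Hence C_0 ≅ Z^4, C_1 ≅ Z^6, C_2 ≅ Z^4.

The boundary map ∂_1: C_1 → C_0 sends each edge [p,q] (with p < q) to q − p. For instance
  ∂DE = E − D.
As a 4×6 matrix over Z this has rank 3, with invariant factors (1,1,1).

The boundary map ∂_2: C_2 → C_1 maps a triangle to the signed sum of its edges. For instance
  ∂BDE = DE − BE + BD,
  ∂ABE = BE − AE + AB.
As a 6×4 matrix over Z this has rank 3, with invariant factors (1,1,1).

Now H_k = ker ∂_k / im ∂_{k+1}, so:

  H_2: rank ker ∂_2 − rank ∂_3 = (4 − 3) − 0 = 1, and there is no ∂_3, so H_2 ≅ Z.

(K is a triangulation of the 2-sphere S^2.)

H_2 = Z.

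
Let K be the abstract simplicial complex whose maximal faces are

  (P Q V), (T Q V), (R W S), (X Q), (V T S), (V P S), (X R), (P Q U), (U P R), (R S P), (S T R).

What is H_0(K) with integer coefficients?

H_0 = Z.

Take the total order P < Q < R < S < T < U < V < W < X on the vertex set. Then K (dimension 2) consists of the simplices:

  0-simplices (9): P, Q, R, S, T, U, V, W, X
  1-simplices (18): PQ, PR, PS, PU, PV, QT, QU, QV, QX, RS, RT, RU, RW, RX, ST, SV, SW, TV
  2-simplices (9): PQU, PQV, PRS, PRU, PSV, QTV, RST, RSW, STV

so the chain groups are C_0 ≅ Z^9, C_1 ≅ Z^18, C_2 ≅ Z^9.

Boundary ∂_1: C_1 → C_0 is given by ∂[p,q] = [q] − [p].
The resulting 9×18 matrix has rank 8, and its Smith normal form has invariant factors (1,1,1,1,1,1,1,1).

∂_2: C_2 → C_1 sends each 2-simplex [p,q,r] to [q,r] − [p,r] + [p,q]. For instance
  ∂PQU = QU − PU + PQ,
  ∂PRS = RS − PS + PR.
As a 18×9 matrix over Z this has rank 9, with invariant factors (1,1,1,1,1,1,1,1,1).

Reading off H_k = ker ∂_k / im ∂_{k+1}:

  H_0: rank C_0 − rank ∂_1 = 9 − 8 = 1, and the invariant factors of ∂_1 are all 1, so H_0 ≅ Z.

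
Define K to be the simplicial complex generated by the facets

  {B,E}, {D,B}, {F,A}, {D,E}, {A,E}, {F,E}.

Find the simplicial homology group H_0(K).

H_0 = Z.

Take the total order A < B < D < E < F on the vertex set. Then K (dimension 1) consists of the simplices:

  0-simplices (5): A, B, D, E, F
  1-simplices (6): AE, AF, BD, BE, DE, EF

Hence C_0 ≅ Z^5, C_1 ≅ Z^6.

∂_1: C_1 → C_0 is given by ∂[p,q] = [q] − [p].
The resulting 5×6 matrix has rank 4, and its Smith normal form has invariant factors (1,1,1,1).

Computing H_k = (kernel of ∂_k) / (image of ∂_{k+1}):

  H_0: rank C_0 − rank ∂_1 = 5 − 4 = 1, and the invariant factors of ∂_1 are all 1, so H_0 = Z.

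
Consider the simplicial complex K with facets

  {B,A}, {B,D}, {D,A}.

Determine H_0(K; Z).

H_0 ≅ Z.

Order the vertices as A < B < D. Listing each simplex with vertices in this order, K has dimension 1 with simplices:

  0-simplices (3): A, B, D
  1-simplices (3): AB, AD, BD

Hence C_0 ≅ Z^3, C_1 ≅ Z^3.

The boundary map ∂_1: C_1 → C_0 is given by ∂[p,q] = [q] − [p]. For instance
  ∂BD = D − B.
As a 3×3 matrix over Z this has rank 2, with invariant factors (1,1).

Reading off H_k = ker ∂_k / im ∂_{k+1}:

  H_0: rank C_0 − rank ∂_1 = 3 − 2 = 1, and the invariant factors of ∂_1 are all 1, so H_0 = Z.

(K is a triangulation of the circle S^1.)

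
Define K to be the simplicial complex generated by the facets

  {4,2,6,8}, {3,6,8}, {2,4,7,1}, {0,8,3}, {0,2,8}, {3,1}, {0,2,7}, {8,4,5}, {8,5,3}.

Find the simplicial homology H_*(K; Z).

H_0 ≅ Z,  H_1 ≅ Z,  H_2 = 0,  H_3 = 0.

K has 9 vertices, 21 edges, 14 triangles, 2 3-simplices.
rank ∂_0 = 0, rank ∂_1 = 8 ⇒ b_0 = 9 − 0 − 8 = 1; all invariant factors of ∂_1 are 1 so no torsion. So H_0 ≅ Z.
rank ∂_1 = 8, rank ∂_2 = 12 ⇒ b_1 = 21 − 8 − 12 = 1; all invariant factors of ∂_2 are 1 so no torsion. So H_1 ≅ Z.
rank ∂_2 = 12, rank ∂_3 = 2 ⇒ b_2 = 14 − 12 − 2 = 0; all invariant factors of ∂_3 are 1 so no torsion. So H_2 ≅ 0.
rank ∂_3 = 2, rank ∂_4 = 0 ⇒ b_3 = 2 − 2 − 0 = 0. So H_3 ≅ 0.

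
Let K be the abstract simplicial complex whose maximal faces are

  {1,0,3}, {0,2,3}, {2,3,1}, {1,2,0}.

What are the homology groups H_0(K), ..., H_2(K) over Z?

Fix the vertex order 0 < 1 < 2 < 3 and write every simplex with vertices in increasing order. Then dim K = 2 and the simplices of K are:

  0-simplices (4): [0], [1], [2], [3]
  1-simplices (6): [0,1], [0,2], [0,3], [1,2], [1,3], [2,3]
  2-simplices (4): [0,1,2], [0,1,3], [0,2,3], [1,2,3]

giving chain groups C_0 ≅ Z^4, C_1 ≅ Z^6, C_2 ≅ Z^4.

The boundary map ∂_1: C_1 → C_0 is given by ∂[p,q] = [q] − [p].
The resulting 4×6 matrix has rank 3, and its Smith normal form has invariant factors (1,1,1).

The boundary map ∂_2: C_2 → C_1 sends each 2-simplex [p,q,r] to [q,r] − [p,r] + [p,q]. For instance
  ∂[0,1,2] = [1,2] − [0,2] + [0,1],
  ∂[0,2,3] = [2,3] − [0,3] + [0,2].
As a 6×4 matrix over Z this has rank 3, with invariant factors (1,1,1).

From H_k ≅ ker(∂_k) / im(∂_{k+1}) we obtain:

  H_0: rank C_0 − rank ∂_1 = 4 − 3 = 1, and the invariant factors of ∂_1 are all 1, so H_0 = Z.
  H_1: rank ker ∂_1 − rank ∂_2 = (6 − 3) − 3 = 0, and the invariant factors of ∂_2 are all 1, so H_1 = 0.
  H_2: rank ker ∂_2 − rank ∂_3 = (4 − 3) − 0 = 1, and there is no ∂_3, so H_2 = Z.

As a check, the Euler characteristic is 4 − 6 + 4 = 2, which agrees with 1 − 0 + 1 = 2.

H_0 = Z,  H_1 = 0,  H_2 = Z.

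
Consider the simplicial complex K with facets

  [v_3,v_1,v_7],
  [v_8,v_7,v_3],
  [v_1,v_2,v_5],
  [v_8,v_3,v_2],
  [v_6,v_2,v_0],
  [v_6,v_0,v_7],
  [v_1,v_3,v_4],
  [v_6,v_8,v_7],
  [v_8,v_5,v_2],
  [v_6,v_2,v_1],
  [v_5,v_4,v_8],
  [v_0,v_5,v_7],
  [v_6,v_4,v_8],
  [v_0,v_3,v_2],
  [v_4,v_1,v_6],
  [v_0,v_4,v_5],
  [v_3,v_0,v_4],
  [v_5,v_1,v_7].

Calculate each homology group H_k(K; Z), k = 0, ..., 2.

We work with the vertex ordering v_0 < v_1 < v_2 < v_3 < v_4 < v_5 < v_6 < v_7 < v_8. The simplices of K, each written with vertices in increasing order, are:

  0-simplices (9): [v_0], [v_1], [v_2], [v_3], [v_4], [v_5], [v_6], [v_7], [v_8]
  1-simplices (27): (27 of them)
  2-simplices (18): (18 of them)

Hence C_0 ≅ Z^9, C_1 ≅ Z^27, C_2 ≅ Z^18.

∂_1: C_1 → C_0 is given by ∂[p,q] = [q] − [p].
The resulting 9×27 matrix has rank 8, and its Smith normal form has invariant factors (1,1,1,1,1,1,1,1).

∂_2: C_2 → C_1 acts by ∂[p,q,r] = [q,r] − [p,r] + [p,q]. For instance
  ∂[v_1,v_3,v_4] = [v_3,v_4] − [v_1,v_4] + [v_1,v_3],
  ∂[v_1,v_2,v_6] = [v_2,v_6] − [v_1,v_6] + [v_1,v_2].
As a 27×18 matrix over Z this has rank 17, with invariant factors (1,1,1,1,1,1,1,1,1,1,1,1,1,1,1,1,1).

Now H_k = ker ∂_k / im ∂_{k+1}, so:

  H_0: rank C_0 − rank ∂_1 = 9 − 8 = 1, and the invariant factors of ∂_1 are all 1, so H_0 ≅ Z.
  H_1: rank ker ∂_1 − rank ∂_2 = (27 − 8) − 17 = 2, and the invariant factors of ∂_2 are all 1, so H_1 ≅ Z^2.
  H_2: rank ker ∂_2 − rank ∂_3 = (18 − 17) − 0 = 1, and there is no ∂_3, so H_2 ≅ Z.

(K is a triangulation of the torus T^2.)

H_0 = Z,  H_1 = Z^2,  H_2 = Z.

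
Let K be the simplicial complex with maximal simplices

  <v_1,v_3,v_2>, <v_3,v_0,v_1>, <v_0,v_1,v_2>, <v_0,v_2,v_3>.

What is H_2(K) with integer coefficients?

H_2 = Z.

Order the vertices as v_0 < v_1 < v_2 < v_3. Listing each simplex with vertices in this order, K has dimension 2 with simplices:

  0-simplices (4): [v_0], [v_1], [v_2], [v_3]
  1-simplices (6): [v_0,v_1], [v_0,v_2], [v_0,v_3], [v_1,v_2], [v_1,v_3], [v_2,v_3]
  2-simplices (4): [v_0,v_1,v_2], [v_0,v_1,v_3], [v_0,v_2,v_3], [v_1,v_2,v_3]

giving chain groups C_0 ≅ Z^4, C_1 ≅ Z^6, C_2 ≅ Z^4.

The boundary map ∂_1: C_1 → C_0 sends each edge [p,q] (with p < q) to q − p. For instance
  ∂[v_0,v_1] = [v_1] − [v_0].
As a 4×6 matrix over Z this has rank 3, with invariant factors (1,1,1).

Boundary ∂_2: C_2 → C_1 maps a triangle to the signed sum of its edges. For instance
  ∂[v_0,v_1,v_2] = [v_1,v_2] − [v_0,v_2] + [v_0,v_1],
  ∂[v_0,v_1,v_3] = [v_1,v_3] − [v_0,v_3] + [v_0,v_1].
The resulting 6×4 matrix has rank 3, and its Smith normal form has invariant factors (1,1,1).

From H_k ≅ ker(∂_k) / im(∂_{k+1}) we obtain:

  H_2: rank ker ∂_2 − rank ∂_3 = (4 − 3) − 0 = 1, and there is no ∂_3, so H_2 = Z.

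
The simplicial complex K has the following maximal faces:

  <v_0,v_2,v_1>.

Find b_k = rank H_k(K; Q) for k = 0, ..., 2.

b_0 = 1, b_1 = 0, b_2 = 0.

K has 3 vertices, 3 edges, 1 triangle.
rank ∂_0 = 0, rank ∂_1 = 2 ⇒ b_0 = 3 − 0 − 2 = 1; all invariant factors of ∂_1 are 1 so no torsion. So H_0 = Z.
rank ∂_1 = 2, rank ∂_2 = 1 ⇒ b_1 = 3 − 2 − 1 = 0; all invariant factors of ∂_2 are 1 so no torsion. So H_1 = 0.
rank ∂_2 = 1, rank ∂_3 = 0 ⇒ b_2 = 1 − 1 − 0 = 0. So H_2 = 0.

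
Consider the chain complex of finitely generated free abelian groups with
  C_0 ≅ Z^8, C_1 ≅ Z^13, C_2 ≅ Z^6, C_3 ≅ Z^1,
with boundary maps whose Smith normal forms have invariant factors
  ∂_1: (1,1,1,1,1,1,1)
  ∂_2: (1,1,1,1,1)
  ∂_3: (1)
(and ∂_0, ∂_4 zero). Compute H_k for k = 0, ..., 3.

H_0 ≅ Z,  H_1 ≅ Z,  H_2 = 0,  H_3 = 0.

H_0: b_0 = 8 − 0 − 7 = 1; torsion from ∂_1 factors > 1: none. So H_0 ≅ Z.
H_1: b_1 = 13 − 7 − 5 = 1; torsion from ∂_2 factors > 1: none. So H_1 ≅ Z.
H_2: b_2 = 6 − 5 − 1 = 0; torsion from ∂_3 factors > 1: none. So H_2 ≅ 0.
H_3: b_3 = 1 − 1 − 0 = 0; torsion from ∂_4 factors > 1: none. So H_3 ≅ 0.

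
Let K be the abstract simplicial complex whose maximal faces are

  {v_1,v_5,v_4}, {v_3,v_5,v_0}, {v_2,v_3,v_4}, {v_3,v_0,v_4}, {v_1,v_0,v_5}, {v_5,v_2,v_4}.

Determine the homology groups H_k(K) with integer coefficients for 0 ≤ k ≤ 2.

H_0 = Z,  H_1 = Z,  H_2 = 0.

Fix the vertex order v_0 < v_1 < v_2 < v_3 < v_4 < v_5 and write every simplex with vertices in increasing order. Then dim K = 2 and the simplices of K are:

  0-simplices (6): [v_0], [v_1], [v_2], [v_3], [v_4], [v_5]
  1-simplices (12): [v_0,v_1], [v_0,v_3], [v_0,v_4], [v_0,v_5], [v_1,v_4], [v_1,v_5], [v_2,v_3], [v_2,v_4], [v_2,v_5], [v_3,v_4], [v_3,v_5], [v_4,v_5]
  2-simplices (6): [v_0,v_1,v_5], [v_0,v_3,v_4], [v_0,v_3,v_5], [v_1,v_4,v_5], [v_2,v_3,v_4], [v_2,v_4,v_5]

so the chain groups are C_0 ≅ Z^6, C_1 ≅ Z^12, C_2 ≅ Z^6.

Boundary ∂_1: C_1 → C_0 sends each edge [p,q] (with p < q) to q − p. For instance
  ∂[v_2,v_3] = [v_3] − [v_2].
As a 6×12 matrix over Z this has rank 5, with invariant factors (1,1,1,1,1).

Boundary ∂_2: C_2 → C_1 maps a triangle to the signed sum of its edges. For instance
  ∂[v_1,v_4,v_5] = [v_4,v_5] − [v_1,v_5] + [v_1,v_4],
  ∂[v_2,v_3,v_4] = [v_3,v_4] − [v_2,v_4] + [v_2,v_3].
The 12×6 boundary matrix has rank 6 and Smith normal form diag(1,1,1,1,1,1).

Now H_k = ker ∂_k / im ∂_{k+1}, so:

  H_0: rank C_0 − rank ∂_1 = 6 − 5 = 1, and the invariant factors of ∂_1 are all 1, so H_0 ≅ Z.
  H_1: rank ker ∂_1 − rank ∂_2 = (12 − 5) − 6 = 1, and the invariant factors of ∂_2 are all 1, so H_1 ≅ Z.
  H_2: rank ker ∂_2 − rank ∂_3 = (6 − 6) − 0 = 0, and there is no ∂_3, so H_2 ≅ 0.

As a check, the Euler characteristic is 6 − 12 + 6 = 0, which agrees with 1 − 1 + 0 = 0.
(K is a triangulation of the cylinder S^1 x I.)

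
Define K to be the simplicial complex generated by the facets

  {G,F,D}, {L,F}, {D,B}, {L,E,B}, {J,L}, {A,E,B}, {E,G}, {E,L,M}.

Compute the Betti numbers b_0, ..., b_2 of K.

We work with the vertex ordering A < B < D < E < F < G < J < L < M. The simplices of K, each written with vertices in increasing order, are:

  0-simplices (9): A, B, D, E, F, G, J, L, M
  1-simplices (14): AB, AE, BD, BE, BL, DF, DG, EG, EL, EM, FG, FL, JL, LM
  2-simplices (4): ABE, BEL, DFG, ELM

so the chain groups are C_0 ≅ Z^9, C_1 ≅ Z^14, C_2 ≅ Z^4.

The boundary map ∂_1: C_1 → C_0 is given by ∂[p,q] = [q] − [p]. For instance
  ∂JL = L − J.
The resulting 9×14 matrix has rank 8, and its Smith normal form has invariant factors (1,1,1,1,1,1,1,1).

The boundary map ∂_2: C_2 → C_1 sends each 2-simplex [p,q,r] to [q,r] − [p,r] + [p,q]. For instance
  ∂ELM = LM − EM + EL,
  ∂DFG = FG − DG + DF.
This gives a 14×4 integer matrix of rank 4; reducing to Smith normal form yields diagonal entries (1,1,1,1).

Computing H_k = (kernel of ∂_k) / (image of ∂_{k+1}):

  H_0: rank C_0 − rank ∂_1 = 9 − 8 = 1, and the invariant factors of ∂_1 are all 1, so H_0 = Z.
  H_1: rank ker ∂_1 − rank ∂_2 = (14 − 8) − 4 = 2, and the invariant factors of ∂_2 are all 1, so H_1 = Z^2.
  H_2: rank ker ∂_2 − rank ∂_3 = (4 − 4) − 0 = 0, and there is no ∂_3, so H_2 = 0.

As a check, the Euler characteristic is 9 − 14 + 4 = -1, which agrees with 1 − 2 + 0 = -1.

Hence the Betti numbers are b_0 = 1, b_1 = 2, b_2 = 0.

b_0 = 1, b_1 = 2, b_2 = 0.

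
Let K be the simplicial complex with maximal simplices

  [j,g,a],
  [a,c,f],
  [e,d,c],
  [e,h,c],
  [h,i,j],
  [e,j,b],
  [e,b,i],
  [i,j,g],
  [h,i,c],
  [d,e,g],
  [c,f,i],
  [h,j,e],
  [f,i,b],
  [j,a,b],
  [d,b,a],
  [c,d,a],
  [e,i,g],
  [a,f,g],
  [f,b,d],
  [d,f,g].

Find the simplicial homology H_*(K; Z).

K has 10 vertices, 30 edges, 20 triangles.
rank ∂_0 = 0, rank ∂_1 = 9 ⇒ b_0 = 10 − 0 − 9 = 1; all invariant factors of ∂_1 are 1 so no torsion. So H_0 ≅ Z.
rank ∂_1 = 9, rank ∂_2 = 20 ⇒ b_1 = 30 − 9 − 20 = 1; ∂_2 has invariant factor(s) [2] giving torsion. So H_1 ≅ Z ⊕ Z_2.
rank ∂_2 = 20, rank ∂_3 = 0 ⇒ b_2 = 20 − 20 − 0 = 0. So H_2 ≅ 0.

H_0 = Z,  H_1 = Z ⊕ Z_2,  H_2 = 0.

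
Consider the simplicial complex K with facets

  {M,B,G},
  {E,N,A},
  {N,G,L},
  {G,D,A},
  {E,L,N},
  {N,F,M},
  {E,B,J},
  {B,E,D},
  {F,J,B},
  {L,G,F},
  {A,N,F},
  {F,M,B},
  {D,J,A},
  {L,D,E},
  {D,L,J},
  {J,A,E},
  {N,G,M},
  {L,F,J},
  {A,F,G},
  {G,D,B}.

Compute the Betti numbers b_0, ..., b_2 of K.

b_0 = 1, b_1 = 1, b_2 = 0.

Fix the vertex order A < B < D < E < F < G < J < L < M < N and write every simplex with vertices in increasing order. Then dim K = 2 and the simplices of K are:

  0-simplices (10): A, B, D, E, F, G, J, L, M, N
  1-simplices (30): AD, AE, AF, AG, AJ, AN, BD, BE, BF, BG, BJ, BM, DE, DG, DJ, DL, EJ, EL, EN, FG, FJ, FL, FM, FN, GL, GM, GN, JL, LN, MN
  2-simplices (20): ADG, ADJ, AEJ, AEN, AFG, AFN, BDE, BDG, BEJ, BFJ, BFM, BGM, DEL, DJL, ELN, FGL, FJL, FMN, GLN, GMN

so the chain groups are C_0 ≅ Z^10, C_1 ≅ Z^30, C_2 ≅ Z^20.

The boundary map ∂_1: C_1 → C_0 is given by ∂[p,q] = [q] − [p].
As a 10×30 matrix over Z this has rank 9, with invariant factors (1,1,1,1,1,1,1,1,1).

∂_2: C_2 → C_1 acts by ∂[p,q,r] = [q,r] − [p,r] + [p,q]. For instance
  ∂GLN = LN − GN + GL,
  ∂FMN = MN − FN + FM.
This gives a 30×20 integer matrix of rank 20; reducing to Smith normal form yields diagonal entries (1,1,1,1,1,1,1,1,1,1,1,1,1,1,1,1,1,1,1,2).

From H_k ≅ ker(∂_k) / im(∂_{k+1}) we obtain:

  H_0: rank C_0 − rank ∂_1 = 10 − 9 = 1, and the invariant factors of ∂_1 are all 1, so H_0 = Z.
  H_1: rank ker ∂_1 − rank ∂_2 = (30 − 9) − 20 = 1, and ∂_2 has invariant factor 2 > 1, so H_1 = Z ⊕ Z/2.
  H_2: rank ker ∂_2 − rank ∂_3 = (20 − 20) − 0 = 0, and there is no ∂_3, so H_2 = 0.

As a check, the Euler characteristic is 10 − 30 + 20 = 0, which agrees with 1 − 1 + 0 = 0.

Hence the Betti numbers are b_0 = 1, b_1 = 1, b_2 = 0.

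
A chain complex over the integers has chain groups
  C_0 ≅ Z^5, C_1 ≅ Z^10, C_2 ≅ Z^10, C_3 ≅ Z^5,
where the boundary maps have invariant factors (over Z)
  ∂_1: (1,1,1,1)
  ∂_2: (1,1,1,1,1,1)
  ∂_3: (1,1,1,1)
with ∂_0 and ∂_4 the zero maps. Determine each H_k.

H_0: b_0 = 5 − 0 − 4 = 1; torsion from ∂_1 factors > 1: none. So H_0 ≅ Z.
H_1: b_1 = 10 − 4 − 6 = 0; torsion from ∂_2 factors > 1: none. So H_1 ≅ 0.
H_2: b_2 = 10 − 6 − 4 = 0; torsion from ∂_3 factors > 1: none. So H_2 ≅ 0.
H_3: b_3 = 5 − 4 − 0 = 1; torsion from ∂_4 factors > 1: none. So H_3 ≅ Z.

H_0 ≅ Z,  H_1 = 0,  H_2 = 0,  H_3 ≅ Z.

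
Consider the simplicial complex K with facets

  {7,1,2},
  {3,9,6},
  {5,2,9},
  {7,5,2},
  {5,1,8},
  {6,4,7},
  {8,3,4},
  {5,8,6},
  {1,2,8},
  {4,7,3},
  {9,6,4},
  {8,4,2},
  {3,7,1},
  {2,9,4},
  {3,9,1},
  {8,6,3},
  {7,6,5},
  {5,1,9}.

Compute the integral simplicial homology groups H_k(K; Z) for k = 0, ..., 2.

H_0 = Z,  H_1 = Z ⊕ Z/2Z,  H_2 = 0.

We work with the vertex ordering 1 < 2 < 3 < 4 < 5 < 6 < 7 < 8 < 9. The simplices of K, each written with vertices in increasing order, are:

  0-simplices (9): [1], [2], [3], [4], [5], [6], [7], [8], [9]
  1-simplices (27): (27 of them)
  2-simplices (18): [1,2,7], [1,2,8], [1,3,7], [1,3,9], [1,5,8], [1,5,9], [2,4,8], [2,4,9], [2,5,7], [2,5,9], [3,4,7], [3,4,8], [3,6,8], [3,6,9], [4,6,7], [4,6,9], [5,6,7], [5,6,8]

Hence C_0 ≅ Z^9, C_1 ≅ Z^27, C_2 ≅ Z^18.

The boundary map ∂_1: C_1 → C_0 maps an edge to its endpoints' difference, ∂[p,q] = q − p. For instance
  ∂[3,4] = [4] − [3].
As a 9×27 matrix over Z this has rank 8, with invariant factors (1,1,1,1,1,1,1,1).

∂_2: C_2 → C_1 sends each 2-simplex [p,q,r] to [q,r] − [p,r] + [p,q]. For instance
  ∂[4,6,7] = [6,7] − [4,7] + [4,6],
  ∂[1,3,9] = [3,9] − [1,9] + [1,3].
This gives a 27×18 integer matrix of rank 18; reducing to Smith normal form yields diagonal entries (1,1,1,1,1,1,1,1,1,1,1,1,1,1,1,1,1,2).

Reading off H_k = ker ∂_k / im ∂_{k+1}:

  H_0: rank C_0 − rank ∂_1 = 9 − 8 = 1, and the invariant factors of ∂_1 are all 1, so H_0 ≅ Z.
  H_1: rank ker ∂_1 − rank ∂_2 = (27 − 8) − 18 = 1, and ∂_2 has invariant factor 2 > 1, so H_1 ≅ Z ⊕ Z/2Z.
  H_2: rank ker ∂_2 − rank ∂_3 = (18 − 18) − 0 = 0, and there is no ∂_3, so H_2 ≅ 0.

(K is a triangulation of the Klein bottle.)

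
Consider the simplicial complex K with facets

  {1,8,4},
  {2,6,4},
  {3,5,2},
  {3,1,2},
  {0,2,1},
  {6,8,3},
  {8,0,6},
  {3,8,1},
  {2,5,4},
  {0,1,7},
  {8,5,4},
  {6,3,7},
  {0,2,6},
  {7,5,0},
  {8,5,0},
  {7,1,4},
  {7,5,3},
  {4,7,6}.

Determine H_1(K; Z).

Order the vertices as 0 < 1 < 2 < 3 < 4 < 5 < 6 < 7 < 8. Listing each simplex with vertices in this order, K has dimension 2 with simplices:

  0-simplices (9): [0], [1], [2], [3], [4], [5], [6], [7], [8]
  1-simplices (27): (27 of them)
  2-simplices (18): [0,1,2], [0,1,7], [0,2,6], [0,5,7], [0,5,8], [0,6,8], [1,2,3], [1,3,8], [1,4,7], [1,4,8], [2,3,5], [2,4,5], [2,4,6], [3,5,7], [3,6,7], [3,6,8], [4,5,8], [4,6,7]

Hence C_0 ≅ Z^9, C_1 ≅ Z^27, C_2 ≅ Z^18.

The boundary map ∂_1: C_1 → C_0 sends each edge [p,q] (with p < q) to q − p. For instance
  ∂[0,8] = [8] − [0].
The 9×27 boundary matrix has rank 8 and Smith normal form diag(1,1,1,1,1,1,1,1).

Boundary ∂_2: C_2 → C_1 sends each 2-simplex [p,q,r] to [q,r] − [p,r] + [p,q]. For instance
  ∂[3,6,8] = [6,8] − [3,8] + [3,6],
  ∂[0,5,7] = [5,7] − [0,7] + [0,5].
This gives a 27×18 integer matrix of rank 17; reducing to Smith normal form yields diagonal entries (1,1,1,1,1,1,1,1,1,1,1,1,1,1,1,1,1).

Now H_k = ker ∂_k / im ∂_{k+1}, so:

  H_1: rank ker ∂_1 − rank ∂_2 = (27 − 8) − 17 = 2, and the invariant factors of ∂_2 are all 1, so H_1 = Z^2.

(K is a triangulation of the torus T^2.)

H_1 = Z^2.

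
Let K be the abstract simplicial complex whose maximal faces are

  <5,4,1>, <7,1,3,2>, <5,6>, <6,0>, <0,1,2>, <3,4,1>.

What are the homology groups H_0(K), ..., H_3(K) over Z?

Fix the vertex order 0 < 1 < 2 < 3 < 4 < 5 < 6 < 7 and write every simplex with vertices in increasing order. Then dim K = 3 and the simplices of K are:

  0-simplices (8): [0], [1], [2], [3], [4], [5], [6], [7]
  1-simplices (14): [0,1], [0,2], [0,6], [1,2], [1,3], [1,4], [1,5], [1,7], [2,3], [2,7], [3,4], [3,7], [4,5], [5,6]
  2-simplices (7): [0,1,2], [1,2,3], [1,2,7], [1,3,4], [1,3,7], [1,4,5], [2,3,7]
  3-simplices (1): [1,2,3,7]

giving chain groups C_0 ≅ Z^8, C_1 ≅ Z^14, C_2 ≅ Z^7, C_3 ≅ Z^1.

The boundary map ∂_1: C_1 → C_0 is given by ∂[p,q] = [q] − [p].
The resulting 8×14 matrix has rank 7, and its Smith normal form has invariant factors (1,1,1,1,1,1,1).

Boundary ∂_2: C_2 → C_1 sends each 2-simplex [p,q,r] to [q,r] − [p,r] + [p,q]. For instance
  ∂[1,3,4] = [3,4] − [1,4] + [1,3],
  ∂[1,3,7] = [3,7] − [1,7] + [1,3].
The 14×7 boundary matrix has rank 6 and Smith normal form diag(1,1,1,1,1,1).

∂_3: C_3 → C_2 sends each 3-simplex σ to the alternating sum Σ_i (−1)^i (σ with its i-th vertex removed). For instance
  ∂[1,2,3,7] = [2,3,7] − [1,3,7] + [1,2,7] − [1,2,3].
The resulting 7×1 matrix has rank 1, and its Smith normal form has invariant factors (1).

Now H_k = ker ∂_k / im ∂_{k+1}, so:

  H_0: rank C_0 − rank ∂_1 = 8 − 7 = 1, and the invariant factors of ∂_1 are all 1, so H_0 = Z.
  H_1: rank ker ∂_1 − rank ∂_2 = (14 − 7) − 6 = 1, and the invariant factors of ∂_2 are all 1, so H_1 = Z.
  H_2: rank ker ∂_2 − rank ∂_3 = (7 − 6) − 1 = 0, and the invariant factors of ∂_3 are all 1, so H_2 = 0.
  H_3: rank ker ∂_3 − rank ∂_4 = (1 − 1) − 0 = 0, and there is no ∂_4, so H_3 = 0.

H_0 = Z,  H_1 = Z,  H_2 = 0,  H_3 = 0.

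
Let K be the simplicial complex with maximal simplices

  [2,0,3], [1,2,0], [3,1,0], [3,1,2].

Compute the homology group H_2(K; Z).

Order the vertices as 0 < 1 < 2 < 3. Listing each simplex with vertices in this order, K has dimension 2 with simplices:

  0-simplices (4): [0], [1], [2], [3]
  1-simplices (6): [0,1], [0,2], [0,3], [1,2], [1,3], [2,3]
  2-simplices (4): [0,1,2], [0,1,3], [0,2,3], [1,2,3]

so the chain groups are C_0 ≅ Z^4, C_1 ≅ Z^6, C_2 ≅ Z^4.

∂_1: C_1 → C_0 is given by ∂[p,q] = [q] − [p].
As a 4×6 matrix over Z this has rank 3, with invariant factors (1,1,1).

Boundary ∂_2: C_2 → C_1 acts by ∂[p,q,r] = [q,r] − [p,r] + [p,q]. For instance
  ∂[0,1,2] = [1,2] − [0,2] + [0,1],
  ∂[1,2,3] = [2,3] − [1,3] + [1,2].
This gives a 6×4 integer matrix of rank 3; reducing to Smith normal form yields diagonal entries (1,1,1).

Now H_k = ker ∂_k / im ∂_{k+1}, so:

  H_2: rank ker ∂_2 − rank ∂_3 = (4 − 3) − 0 = 1, and there is no ∂_3, so H_2 = Z.

H_2 ≅ Z.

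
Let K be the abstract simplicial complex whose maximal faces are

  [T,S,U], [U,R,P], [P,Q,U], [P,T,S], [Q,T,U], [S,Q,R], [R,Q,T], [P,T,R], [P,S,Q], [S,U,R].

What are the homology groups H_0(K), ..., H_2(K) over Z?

H_0 ≅ Z,  H_1 ≅ Z/2,  H_2 = 0.

K has 6 vertices, 15 edges, 10 triangles.
rank ∂_0 = 0, rank ∂_1 = 5 ⇒ b_0 = 6 − 0 − 5 = 1; all invariant factors of ∂_1 are 1 so no torsion. So H_0 = Z.
rank ∂_1 = 5, rank ∂_2 = 10 ⇒ b_1 = 15 − 5 − 10 = 0; ∂_2 has invariant factor(s) [2] giving torsion. So H_1 = Z/2.
rank ∂_2 = 10, rank ∂_3 = 0 ⇒ b_2 = 10 − 10 − 0 = 0. So H_2 = 0.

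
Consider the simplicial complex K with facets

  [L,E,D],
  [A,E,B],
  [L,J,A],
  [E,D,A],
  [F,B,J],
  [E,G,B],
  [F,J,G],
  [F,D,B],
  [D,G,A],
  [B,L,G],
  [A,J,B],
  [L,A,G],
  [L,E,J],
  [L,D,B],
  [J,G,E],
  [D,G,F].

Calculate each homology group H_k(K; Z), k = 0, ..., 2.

K has 8 vertices, 24 edges, 16 triangles.
rank ∂_0 = 0, rank ∂_1 = 7 ⇒ b_0 = 8 − 0 − 7 = 1; all invariant factors of ∂_1 are 1 so no torsion. So H_0 = Z.
rank ∂_1 = 7, rank ∂_2 = 15 ⇒ b_1 = 24 − 7 − 15 = 2; all invariant factors of ∂_2 are 1 so no torsion. So H_1 = Z^2.
rank ∂_2 = 15, rank ∂_3 = 0 ⇒ b_2 = 16 − 15 − 0 = 1. So H_2 = Z.

H_0 = Z,  H_1 = Z^2,  H_2 = Z.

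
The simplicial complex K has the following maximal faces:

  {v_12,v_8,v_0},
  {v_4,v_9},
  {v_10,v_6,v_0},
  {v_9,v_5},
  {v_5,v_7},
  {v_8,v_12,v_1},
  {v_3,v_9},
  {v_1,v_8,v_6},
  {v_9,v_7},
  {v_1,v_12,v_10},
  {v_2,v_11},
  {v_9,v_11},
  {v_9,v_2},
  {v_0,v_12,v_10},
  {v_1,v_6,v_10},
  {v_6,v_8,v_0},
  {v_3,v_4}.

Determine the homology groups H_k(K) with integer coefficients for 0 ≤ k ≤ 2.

Order the vertices as v_0 < v_1 < v_2 < v_3 < v_4 < v_5 < v_6 < v_7 < v_8 < v_9 < v_10 < v_11 < v_12. Listing each simplex with vertices in this order, K has dimension 2 with simplices:

  0-simplices (13): [v_0], [v_1], [v_2], [v_3], [v_4], [v_5], [v_6], [v_7], [v_8], [v_9], [v_10], [v_11], [v_12]
  1-simplices (21): (21 of them)
  2-simplices (8): [v_0,v_6,v_8], [v_0,v_6,v_10], [v_0,v_8,v_12], [v_0,v_10,v_12], [v_1,v_6,v_8], [v_1,v_6,v_10], [v_1,v_8,v_12], [v_1,v_10,v_12]

so the chain groups are C_0 ≅ Z^13, C_1 ≅ Z^21, C_2 ≅ Z^8.

Boundary ∂_1: C_1 → C_0 sends each edge [p,q] (with p < q) to q − p.
As a 13×21 matrix over Z this has rank 11, with invariant factors (1,1,1,1,1,1,1,1,1,1,1).

Boundary ∂_2: C_2 → C_1 sends each 2-simplex [p,q,r] to [q,r] − [p,r] + [p,q]. For instance
  ∂[v_1,v_8,v_12] = [v_8,v_12] − [v_1,v_12] + [v_1,v_8],
  ∂[v_0,v_10,v_12] = [v_10,v_12] − [v_0,v_12] + [v_0,v_10].
The resulting 21×8 matrix has rank 7, and its Smith normal form has invariant factors (1,1,1,1,1,1,1).

Now H_k = ker ∂_k / im ∂_{k+1}, so:

  H_0: rank C_0 − rank ∂_1 = 13 − 11 = 2, and the invariant factors of ∂_1 are all 1, so H_0 ≅ Z^2.
  H_1: rank ker ∂_1 − rank ∂_2 = (21 − 11) − 7 = 3, and the invariant factors of ∂_2 are all 1, so H_1 ≅ Z^3.
  H_2: rank ker ∂_2 − rank ∂_3 = (8 − 7) − 0 = 1, and there is no ∂_3, so H_2 ≅ Z.

H_0 ≅ Z^2,  H_1 ≅ Z^3,  H_2 ≅ Z.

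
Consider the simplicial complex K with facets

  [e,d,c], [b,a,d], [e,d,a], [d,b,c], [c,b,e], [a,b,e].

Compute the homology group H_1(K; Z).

H_1 ≅ 0.

Order the vertices as a < b < c < d < e. Listing each simplex with vertices in this order, K has dimension 2 with simplices:

  0-simplices (5): a, b, c, d, e
  1-simplices (9): ab, ad, ae, bc, bd, be, cd, ce, de
  2-simplices (6): abd, abe, ade, bcd, bce, cde

so the chain groups are C_0 ≅ Z^5, C_1 ≅ Z^9, C_2 ≅ Z^6.

The boundary map ∂_1: C_1 → C_0 is given by ∂[p,q] = [q] − [p]. For instance
  ∂cd = d − c.
As a 5×9 matrix over Z this has rank 4, with invariant factors (1,1,1,1).

The boundary map ∂_2: C_2 → C_1 maps a triangle to the signed sum of its edges. For instance
  ∂bce = ce − be + bc,
  ∂abd = bd − ad + ab.
The 9×6 boundary matrix has rank 5 and Smith normal form diag(1,1,1,1,1).

Reading off H_k = ker ∂_k / im ∂_{k+1}:

  H_1: rank ker ∂_1 − rank ∂_2 = (9 − 4) − 5 = 0, and the invariant factors of ∂_2 are all 1, so H_1 ≅ 0.

(K is a triangulation of the 2-sphere S^2.)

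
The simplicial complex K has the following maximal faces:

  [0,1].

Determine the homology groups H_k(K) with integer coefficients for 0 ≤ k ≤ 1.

Take the total order 0 < 1 on the vertex set. Then K (dimension 1) consists of the simplices:

  0-simplices (2): [0], [1]
  1-simplices (1): [0,1]

giving chain groups C_0 ≅ Z^2, C_1 ≅ Z^1.

∂_1: C_1 → C_0 sends each edge [p,q] (with p < q) to q − p. For instance
  ∂[0,1] = [1] − [0].
As a 2×1 matrix over Z this has rank 1, with invariant factors (1).

From H_k ≅ ker(∂_k) / im(∂_{k+1}) we obtain:

  H_0: rank C_0 − rank ∂_1 = 2 − 1 = 1, and the invariant factors of ∂_1 are all 1, so H_0 = Z.
  H_1: rank ker ∂_1 − rank ∂_2 = (1 − 1) − 0 = 0, and there is no ∂_2, so H_1 = 0.

As a check, the Euler characteristic is 2 − 1 = 1, which agrees with 1 − 0 = 1.
(K is a triangulation of the 1-simplex.)

H_0 ≅ Z,  H_1 = 0.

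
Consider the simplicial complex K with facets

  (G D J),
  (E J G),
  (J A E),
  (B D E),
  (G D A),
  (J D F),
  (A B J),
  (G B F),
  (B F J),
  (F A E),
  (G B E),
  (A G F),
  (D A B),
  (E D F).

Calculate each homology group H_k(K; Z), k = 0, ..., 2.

H_0 ≅ Z,  H_1 ≅ Z^2,  H_2 ≅ Z.

Order the vertices as A < B < D < E < F < G < J. Listing each simplex with vertices in this order, K has dimension 2 with simplices:

  0-simplices (7): A, B, D, E, F, G, J
  1-simplices (21): AB, AD, AE, AF, AG, AJ, BD, BE, BF, BG, BJ, DE, DF, DG, DJ, EF, EG, EJ, FG, FJ, GJ
  2-simplices (14): ABD, ABJ, ADG, AEF, AEJ, AFG, BDE, BEG, BFG, BFJ, DEF, DFJ, DGJ, EGJ

giving chain groups C_0 ≅ Z^7, C_1 ≅ Z^21, C_2 ≅ Z^14.

∂_1: C_1 → C_0 is given by ∂[p,q] = [q] − [p].
As a 7×21 matrix over Z this has rank 6, with invariant factors (1,1,1,1,1,1).

The boundary map ∂_2: C_2 → C_1 sends each 2-simplex [p,q,r] to [q,r] − [p,r] + [p,q]. For instance
  ∂ABJ = BJ − AJ + AB,
  ∂BDE = DE − BE + BD.
As a 21×14 matrix over Z this has rank 13, with invariant factors (1,1,1,1,1,1,1,1,1,1,1,1,1).

From H_k ≅ ker(∂_k) / im(∂_{k+1}) we obtain:

  H_0: rank C_0 − rank ∂_1 = 7 − 6 = 1, and the invariant factors of ∂_1 are all 1, so H_0 ≅ Z.
  H_1: rank ker ∂_1 − rank ∂_2 = (21 − 6) − 13 = 2, and the invariant factors of ∂_2 are all 1, so H_1 ≅ Z^2.
  H_2: rank ker ∂_2 − rank ∂_3 = (14 − 13) − 0 = 1, and there is no ∂_3, so H_2 ≅ Z.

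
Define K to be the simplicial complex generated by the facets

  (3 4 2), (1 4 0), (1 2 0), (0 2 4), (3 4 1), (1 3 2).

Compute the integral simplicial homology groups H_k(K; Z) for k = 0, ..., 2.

Order the vertices as 0 < 1 < 2 < 3 < 4. Listing each simplex with vertices in this order, K has dimension 2 with simplices:

  0-simplices (5): [0], [1], [2], [3], [4]
  1-simplices (9): [0,1], [0,2], [0,4], [1,2], [1,3], [1,4], [2,3], [2,4], [3,4]
  2-simplices (6): [0,1,2], [0,1,4], [0,2,4], [1,2,3], [1,3,4], [2,3,4]

Hence C_0 ≅ Z^5, C_1 ≅ Z^9, C_2 ≅ Z^6.

∂_1: C_1 → C_0 is given by ∂[p,q] = [q] − [p]. For instance
  ∂[3,4] = [4] − [3].
The resulting 5×9 matrix has rank 4, and its Smith normal form has invariant factors (1,1,1,1).

The boundary map ∂_2: C_2 → C_1 sends each 2-simplex [p,q,r] to [q,r] − [p,r] + [p,q]. For instance
  ∂[1,3,4] = [3,4] − [1,4] + [1,3],
  ∂[0,1,2] = [1,2] − [0,2] + [0,1].
The 9×6 boundary matrix has rank 5 and Smith normal form diag(1,1,1,1,1).

From H_k ≅ ker(∂_k) / im(∂_{k+1}) we obtain:

  H_0: rank C_0 − rank ∂_1 = 5 − 4 = 1, and the invariant factors of ∂_1 are all 1, so H_0 = Z.
  H_1: rank ker ∂_1 − rank ∂_2 = (9 − 4) − 5 = 0, and the invariant factors of ∂_2 are all 1, so H_1 = 0.
  H_2: rank ker ∂_2 − rank ∂_3 = (6 − 5) − 0 = 1, and there is no ∂_3, so H_2 = Z.

As a check, the Euler characteristic is 5 − 9 + 6 = 2, which agrees with 1 − 0 + 1 = 2.
(K is a triangulation of the 2-sphere S^2.)

H_0 = Z,  H_1 = 0,  H_2 = Z.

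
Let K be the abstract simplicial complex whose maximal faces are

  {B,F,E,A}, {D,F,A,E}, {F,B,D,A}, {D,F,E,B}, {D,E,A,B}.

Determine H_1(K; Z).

H_1 ≅ 0.

K has 5 vertices, 10 edges, 10 triangles, 5 3-simplices.
rank ∂_1 = 4, rank ∂_2 = 6 ⇒ b_1 = 10 − 4 − 6 = 0; all invariant factors of ∂_2 are 1 so no torsion. So H_1 ≅ 0.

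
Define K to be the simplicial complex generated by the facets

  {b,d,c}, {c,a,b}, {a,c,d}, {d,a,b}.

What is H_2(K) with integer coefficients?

H_2 = Z.

Order the vertices as a < b < c < d. Listing each simplex with vertices in this order, K has dimension 2 with simplices:

  0-simplices (4): a, b, c, d
  1-simplices (6): ab, ac, ad, bc, bd, cd
  2-simplices (4): abc, abd, acd, bcd

Hence C_0 ≅ Z^4, C_1 ≅ Z^6, C_2 ≅ Z^4.

The boundary map ∂_1: C_1 → C_0 sends each edge [p,q] (with p < q) to q − p.
This gives a 4×6 integer matrix of rank 3; reducing to Smith normal form yields diagonal entries (1,1,1).

Boundary ∂_2: C_2 → C_1 sends each 2-simplex [p,q,r] to [q,r] − [p,r] + [p,q]. For instance
  ∂abd = bd − ad + ab,
  ∂acd = cd − ad + ac.
This gives a 6×4 integer matrix of rank 3; reducing to Smith normal form yields diagonal entries (1,1,1).

Computing H_k = (kernel of ∂_k) / (image of ∂_{k+1}):

  H_2: rank ker ∂_2 − rank ∂_3 = (4 − 3) − 0 = 1, and there is no ∂_3, so H_2 ≅ Z.

(K is a triangulation of the 2-sphere S^2.)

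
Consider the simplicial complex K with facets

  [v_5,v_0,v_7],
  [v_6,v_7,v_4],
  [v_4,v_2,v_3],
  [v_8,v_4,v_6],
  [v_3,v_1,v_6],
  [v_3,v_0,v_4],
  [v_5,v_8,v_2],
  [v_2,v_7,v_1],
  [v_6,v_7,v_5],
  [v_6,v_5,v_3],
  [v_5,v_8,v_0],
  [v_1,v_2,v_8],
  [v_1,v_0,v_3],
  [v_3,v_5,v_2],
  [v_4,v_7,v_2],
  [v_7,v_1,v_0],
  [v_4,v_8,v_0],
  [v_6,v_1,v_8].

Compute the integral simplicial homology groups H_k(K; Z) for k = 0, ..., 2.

K has 9 vertices, 27 edges, 18 triangles.
rank ∂_0 = 0, rank ∂_1 = 8 ⇒ b_0 = 9 − 0 − 8 = 1; all invariant factors of ∂_1 are 1 so no torsion. So H_0 ≅ Z.
rank ∂_1 = 8, rank ∂_2 = 17 ⇒ b_1 = 27 − 8 − 17 = 2; all invariant factors of ∂_2 are 1 so no torsion. So H_1 ≅ Z^2.
rank ∂_2 = 17, rank ∂_3 = 0 ⇒ b_2 = 18 − 17 − 0 = 1. So H_2 ≅ Z.

H_0 = Z,  H_1 = Z^2,  H_2 = Z.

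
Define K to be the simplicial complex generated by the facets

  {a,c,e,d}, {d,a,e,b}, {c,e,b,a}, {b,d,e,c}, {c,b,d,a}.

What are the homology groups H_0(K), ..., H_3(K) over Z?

K has 5 vertices, 10 edges, 10 triangles, 5 3-simplices.
rank ∂_0 = 0, rank ∂_1 = 4 ⇒ b_0 = 5 − 0 − 4 = 1; all invariant factors of ∂_1 are 1 so no torsion. So H_0 ≅ Z.
rank ∂_1 = 4, rank ∂_2 = 6 ⇒ b_1 = 10 − 4 − 6 = 0; all invariant factors of ∂_2 are 1 so no torsion. So H_1 ≅ 0.
rank ∂_2 = 6, rank ∂_3 = 4 ⇒ b_2 = 10 − 6 − 4 = 0; all invariant factors of ∂_3 are 1 so no torsion. So H_2 ≅ 0.
rank ∂_3 = 4, rank ∂_4 = 0 ⇒ b_3 = 5 − 4 − 0 = 1. So H_3 ≅ Z.

H_0 = Z,  H_1 = 0,  H_2 = 0,  H_3 = Z.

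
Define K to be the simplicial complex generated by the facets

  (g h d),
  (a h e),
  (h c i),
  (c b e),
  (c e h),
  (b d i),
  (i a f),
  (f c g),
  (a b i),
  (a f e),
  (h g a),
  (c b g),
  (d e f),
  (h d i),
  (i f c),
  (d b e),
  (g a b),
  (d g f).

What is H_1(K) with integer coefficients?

H_1 = Z^2.

Take the total order a < b < c < d < e < f < g < h < i on the vertex set. Then K (dimension 2) consists of the simplices:

  0-simplices (9): a, b, c, d, e, f, g, h, i
  1-simplices (27): ab, ae, af, ag, ah, ai, bc, bd, be, bg, bi, ce, cf, cg, ch, ci, de, df, dg, dh, di, ef, eh, fg, fi, gh, hi
  2-simplices (18): abg, abi, aef, aeh, afi, agh, bce, bcg, bde, bdi, ceh, cfg, cfi, chi, def, dfg, dgh, dhi

so the chain groups are C_0 ≅ Z^9, C_1 ≅ Z^27, C_2 ≅ Z^18.

Boundary ∂_1: C_1 → C_0 sends each edge [p,q] (with p < q) to q − p. For instance
  ∂cg = g − c.
As a 9×27 matrix over Z this has rank 8, with invariant factors (1,1,1,1,1,1,1,1).

The boundary map ∂_2: C_2 → C_1 maps a triangle to the signed sum of its edges. For instance
  ∂bdi = di − bi + bd,
  ∂cfi = fi − ci + cf.
This gives a 27×18 integer matrix of rank 17; reducing to Smith normal form yields diagonal entries (1,1,1,1,1,1,1,1,1,1,1,1,1,1,1,1,1).

From H_k ≅ ker(∂_k) / im(∂_{k+1}) we obtain:

  H_1: rank ker ∂_1 − rank ∂_2 = (27 − 8) − 17 = 2, and the invariant factors of ∂_2 are all 1, so H_1 = Z^2.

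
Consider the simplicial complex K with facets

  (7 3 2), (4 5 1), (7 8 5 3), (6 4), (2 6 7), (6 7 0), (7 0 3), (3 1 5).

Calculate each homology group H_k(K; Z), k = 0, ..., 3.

K has 9 vertices, 18 edges, 10 triangles, 1 3-simplex.
rank ∂_0 = 0, rank ∂_1 = 8 ⇒ b_0 = 9 − 0 − 8 = 1; all invariant factors of ∂_1 are 1 so no torsion. So H_0 = Z.
rank ∂_1 = 8, rank ∂_2 = 9 ⇒ b_1 = 18 − 8 − 9 = 1; all invariant factors of ∂_2 are 1 so no torsion. So H_1 = Z.
rank ∂_2 = 9, rank ∂_3 = 1 ⇒ b_2 = 10 − 9 − 1 = 0; all invariant factors of ∂_3 are 1 so no torsion. So H_2 = 0.
rank ∂_3 = 1, rank ∂_4 = 0 ⇒ b_3 = 1 − 1 − 0 = 0. So H_3 = 0.

H_0 = Z,  H_1 = Z,  H_2 = 0,  H_3 = 0.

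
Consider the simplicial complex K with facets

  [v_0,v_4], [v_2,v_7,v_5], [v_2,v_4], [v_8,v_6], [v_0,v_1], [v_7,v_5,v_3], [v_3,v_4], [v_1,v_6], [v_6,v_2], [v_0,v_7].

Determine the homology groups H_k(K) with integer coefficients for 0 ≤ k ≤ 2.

H_0 = Z,  H_1 = Z^3,  H_2 = 0.

Fix the vertex order v_0 < v_1 < v_2 < v_3 < v_4 < v_5 < v_6 < v_7 < v_8 and write every simplex with vertices in increasing order. Then dim K = 2 and the simplices of K are:

  0-simplices (9): [v_0], [v_1], [v_2], [v_3], [v_4], [v_5], [v_6], [v_7], [v_8]
  1-simplices (13): [v_0,v_1], [v_0,v_4], [v_0,v_7], [v_1,v_6], [v_2,v_4], [v_2,v_5], [v_2,v_6], [v_2,v_7], [v_3,v_4], [v_3,v_5], [v_3,v_7], [v_5,v_7], [v_6,v_8]
  2-simplices (2): [v_2,v_5,v_7], [v_3,v_5,v_7]

so the chain groups are C_0 ≅ Z^9, C_1 ≅ Z^13, C_2 ≅ Z^2.

∂_1: C_1 → C_0 maps an edge to its endpoints' difference, ∂[p,q] = q − p.
As a 9×13 matrix over Z this has rank 8, with invariant factors (1,1,1,1,1,1,1,1).

Boundary ∂_2: C_2 → C_1 acts by ∂[p,q,r] = [q,r] − [p,r] + [p,q]. For instance
  ∂[v_3,v_5,v_7] = [v_5,v_7] − [v_3,v_7] + [v_3,v_5],
  ∂[v_2,v_5,v_7] = [v_5,v_7] − [v_2,v_7] + [v_2,v_5].
The 13×2 boundary matrix has rank 2 and Smith normal form diag(1,1).

Now H_k = ker ∂_k / im ∂_{k+1}, so:

  H_0: rank C_0 − rank ∂_1 = 9 − 8 = 1, and the invariant factors of ∂_1 are all 1, so H_0 ≅ Z.
  H_1: rank ker ∂_1 − rank ∂_2 = (13 − 8) − 2 = 3, and the invariant factors of ∂_2 are all 1, so H_1 ≅ Z^3.
  H_2: rank ker ∂_2 − rank ∂_3 = (2 − 2) − 0 = 0, and there is no ∂_3, so H_2 ≅ 0.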